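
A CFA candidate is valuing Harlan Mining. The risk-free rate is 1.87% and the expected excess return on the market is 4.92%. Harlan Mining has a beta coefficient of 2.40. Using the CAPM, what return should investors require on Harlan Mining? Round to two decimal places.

13.68%

E(R) = R_f + β × MRP = 1.87% + 2.40 × 4.92% = 13.68%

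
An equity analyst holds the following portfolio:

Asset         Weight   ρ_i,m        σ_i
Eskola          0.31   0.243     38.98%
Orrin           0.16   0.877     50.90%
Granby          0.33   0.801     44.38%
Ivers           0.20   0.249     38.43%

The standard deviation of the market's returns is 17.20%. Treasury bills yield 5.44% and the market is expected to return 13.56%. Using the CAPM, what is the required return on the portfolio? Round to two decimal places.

β_Eskola = 0.243 × 38.98% / 17.20% = 0.5507
β_Orrin = 0.877 × 50.90% / 17.20% = 2.5953
β_Granby = 0.801 × 44.38% / 17.20% = 2.0668
β_Ivers = 0.249 × 38.43% / 17.20% = 0.5563
β_P = Σ w_i β_i = 0.31×0.5507 + 0.16×2.5953 + 0.33×2.0668 + 0.20×0.5563 = 1.3793
MRP = 13.56% − 5.44% = 8.12%
E(R_P) = R_f + β_P × MRP = 5.44% + 1.3793 × 8.12% = 16.64%

16.64%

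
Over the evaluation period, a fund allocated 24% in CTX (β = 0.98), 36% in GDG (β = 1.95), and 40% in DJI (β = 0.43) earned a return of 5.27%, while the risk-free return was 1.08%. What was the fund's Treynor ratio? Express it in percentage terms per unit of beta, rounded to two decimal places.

3.78%

β_P = 0.24×0.98 + 0.36×1.95 + 0.40×0.43 = 1.1092
Treynor = (R_P − R_f) / β_P = (5.27% − 1.08%) / 1.1092 = 4.19% / 1.1092 = 3.78%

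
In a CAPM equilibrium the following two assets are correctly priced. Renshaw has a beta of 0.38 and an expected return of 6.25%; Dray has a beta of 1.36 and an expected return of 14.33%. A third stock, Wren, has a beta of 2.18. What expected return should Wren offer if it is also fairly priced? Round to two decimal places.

21.09%

MRP (SML slope) = (14.33% − 6.25%) / (1.36 − 0.38) = 8.08% / 0.98 = 8.2449%
R_f (intercept) = 6.25% − 0.38 × 8.2449% = 3.1169%
E(R_Wren) = R_f + β × MRP = 3.1169% + 2.18 × 8.2449% = 21.09%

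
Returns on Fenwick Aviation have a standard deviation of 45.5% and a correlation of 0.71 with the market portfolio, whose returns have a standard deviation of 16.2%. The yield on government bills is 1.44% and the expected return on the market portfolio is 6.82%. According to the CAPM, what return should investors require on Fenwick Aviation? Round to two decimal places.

β = ρ × σ_i / σ_m = 0.71 × 45.5% / 16.2% = 1.9941
MRP = 6.82% − 1.44% = 5.38%
E(R) = 1.44% + 1.9941 × 5.38% = 12.17%

12.17%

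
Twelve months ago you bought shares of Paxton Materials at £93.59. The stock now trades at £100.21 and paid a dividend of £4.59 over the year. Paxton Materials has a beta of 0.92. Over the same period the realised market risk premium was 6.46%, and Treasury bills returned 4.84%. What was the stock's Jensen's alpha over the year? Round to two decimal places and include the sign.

Realised HPR = (P1 + D1 − P0) / P0 = (100.21 + 4.59 − 93.59) / 93.59 = 11.21 / 93.59 = 11.9778%
CAPM required = R_f + β·MRP = 4.84% + 0.92 × 6.46% = 10.7832%
α = realised − required = 11.9778% − 10.7832% = +1.19%

+1.19%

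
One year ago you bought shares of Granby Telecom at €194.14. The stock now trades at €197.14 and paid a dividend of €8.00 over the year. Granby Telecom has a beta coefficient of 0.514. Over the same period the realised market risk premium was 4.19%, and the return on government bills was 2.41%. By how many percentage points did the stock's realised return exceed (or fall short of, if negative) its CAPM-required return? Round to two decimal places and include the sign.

+1.10%

Realised HPR = (P1 + D1 − P0) / P0 = (197.14 + 8.00 − 194.14) / 194.14 = 11.00 / 194.14 = 5.6660%
CAPM required = R_f + β·MRP = 2.41% + 0.514 × 4.19% = 4.56366%
α = realised − required = 5.6660% − 4.56366% = +1.10%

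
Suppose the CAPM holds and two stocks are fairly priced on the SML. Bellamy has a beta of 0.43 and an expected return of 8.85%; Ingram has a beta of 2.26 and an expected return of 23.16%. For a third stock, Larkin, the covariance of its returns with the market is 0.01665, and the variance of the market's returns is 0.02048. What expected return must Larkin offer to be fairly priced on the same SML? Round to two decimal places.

11.84%

MRP = (23.16% − 8.85%) / (2.26 − 0.43) = 7.8197%
R_f = 8.85% − 0.43 × 7.8197% = 5.4875%
β_Larkin = Cov / Var(R_m) = 0.01665 / 0.02048 = 0.8130
E(R_Larkin) = R_f + β × MRP = 5.4875% + 0.8130 × 7.8197% = 11.84%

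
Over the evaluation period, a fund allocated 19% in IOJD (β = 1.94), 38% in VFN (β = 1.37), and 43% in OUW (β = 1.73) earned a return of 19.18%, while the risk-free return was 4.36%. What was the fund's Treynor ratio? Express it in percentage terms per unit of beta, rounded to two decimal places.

9.07%

β_P = 0.19×1.94 + 0.38×1.37 + 0.43×1.73 = 1.6331
Treynor = (R_P − R_f) / β_P = (19.18% − 4.36%) / 1.6331 = 14.82% / 1.6331 = 9.07%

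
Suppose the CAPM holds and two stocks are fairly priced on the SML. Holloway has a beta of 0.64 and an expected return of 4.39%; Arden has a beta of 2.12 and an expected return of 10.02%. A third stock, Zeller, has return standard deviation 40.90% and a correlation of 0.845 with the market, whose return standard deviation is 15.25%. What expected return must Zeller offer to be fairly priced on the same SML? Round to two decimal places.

10.58%

MRP = (10.02% − 4.39%) / (2.12 − 0.64) = 3.8041%
R_f = 4.39% − 0.64 × 3.8041% = 1.9554%
β_Zeller = ρ·σ_i/σ_m = 0.845 × 40.90 / 15.25 = 2.2663
E(R_Zeller) = R_f + β × MRP = 1.9554% + 2.2663 × 3.8041% = 10.58%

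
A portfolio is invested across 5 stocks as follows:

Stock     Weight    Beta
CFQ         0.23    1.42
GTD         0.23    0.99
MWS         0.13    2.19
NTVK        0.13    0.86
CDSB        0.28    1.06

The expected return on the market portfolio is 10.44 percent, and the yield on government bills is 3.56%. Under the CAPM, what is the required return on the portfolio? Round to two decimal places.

β_P = Σ w_i β_i = 0.23×1.42 + 0.23×0.99 + 0.13×2.19 + 0.13×0.86 + 0.28×1.06 = 1.2476
MRP = 10.44% − 3.56% = 6.88%
E(R_P) = R_f + β_P × MRP = 3.56% + 1.2476 × 6.88% = 12.14%

12.14%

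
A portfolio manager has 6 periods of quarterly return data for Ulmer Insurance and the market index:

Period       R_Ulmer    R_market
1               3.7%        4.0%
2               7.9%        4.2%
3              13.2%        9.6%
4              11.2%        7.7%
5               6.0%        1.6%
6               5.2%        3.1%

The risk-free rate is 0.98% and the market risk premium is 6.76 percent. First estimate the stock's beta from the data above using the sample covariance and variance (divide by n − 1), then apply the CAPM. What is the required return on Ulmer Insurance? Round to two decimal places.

Mean R_i = (3.7 + 7.9 + 13.2 + 11.2 + 6.0 + 5.2) / 6 = 7.8667%
Mean R_m = (4.0 + 4.2 + 9.6 + 7.7 + 1.6 + 3.1) / 6 = 5.0333%
Σ(R_i − R̄_i)(R_m − R̄_m) = 49.0867  ⇒  Cov = 49.0867 / 5 = 9.8173
Σ(R_m − R̄_m)² = 45.2533  ⇒  Var(R_m) = 45.2533 / 5 = 9.0507
β = Cov / Var(R_m) = 9.8173 / 9.0507 = 1.0847
E(R) = R_f + β × MRP = 0.98% + 1.0847 × 6.76% = 8.31%

8.31%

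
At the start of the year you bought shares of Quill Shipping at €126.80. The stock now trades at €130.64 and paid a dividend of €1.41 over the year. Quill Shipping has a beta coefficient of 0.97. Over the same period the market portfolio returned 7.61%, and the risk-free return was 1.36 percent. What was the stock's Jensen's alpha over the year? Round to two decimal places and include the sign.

Realised HPR = (P1 + D1 − P0) / P0 = (130.64 + 1.41 − 126.80) / 126.80 = 5.25 / 126.80 = 4.1404%
MRP = 7.61% − 1.36% = 6.25%
CAPM required = R_f + β·MRP = 1.36% + 0.97 × 6.25% = 7.4225%
α = realised − required = 4.1404% − 7.4225% = -3.28%

-3.28%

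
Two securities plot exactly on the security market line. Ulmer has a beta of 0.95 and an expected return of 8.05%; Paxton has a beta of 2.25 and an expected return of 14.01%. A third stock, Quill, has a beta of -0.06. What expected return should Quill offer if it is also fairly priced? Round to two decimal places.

3.42%

MRP (SML slope) = (14.01% − 8.05%) / (2.25 − 0.95) = 5.96% / 1.30 = 4.5846%
R_f (intercept) = 8.05% − 0.95 × 4.5846% = 3.6946%
E(R_Quill) = R_f + β × MRP = 3.6946% + -0.06 × 4.5846% = 3.42%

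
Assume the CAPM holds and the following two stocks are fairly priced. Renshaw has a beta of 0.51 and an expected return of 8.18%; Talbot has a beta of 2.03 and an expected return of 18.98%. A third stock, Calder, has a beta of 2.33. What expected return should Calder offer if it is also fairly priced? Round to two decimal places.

21.11%

MRP (SML slope) = (18.98% − 8.18%) / (2.03 − 0.51) = 10.80% / 1.52 = 7.1053%
R_f (intercept) = 8.18% − 0.51 × 7.1053% = 4.5563%
E(R_Calder) = R_f + β × MRP = 4.5563% + 2.33 × 7.1053% = 21.11%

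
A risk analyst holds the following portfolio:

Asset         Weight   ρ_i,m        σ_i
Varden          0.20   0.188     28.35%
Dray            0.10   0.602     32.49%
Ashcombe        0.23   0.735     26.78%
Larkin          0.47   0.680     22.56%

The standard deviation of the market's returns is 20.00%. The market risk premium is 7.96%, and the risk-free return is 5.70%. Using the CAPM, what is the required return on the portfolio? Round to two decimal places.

β_Varden = 0.188 × 28.35% / 20.00% = 0.2665
β_Dray = 0.602 × 32.49% / 20.00% = 0.9779
β_Ashcombe = 0.735 × 26.78% / 20.00% = 0.9842
β_Larkin = 0.680 × 22.56% / 20.00% = 0.7670
β_P = Σ w_i β_i = 0.20×0.2665 + 0.10×0.9779 + 0.23×0.9842 + 0.47×0.7670 = 0.7379
E(R_P) = R_f + β_P × MRP = 5.70% + 0.7379 × 7.96% = 11.57%

11.57%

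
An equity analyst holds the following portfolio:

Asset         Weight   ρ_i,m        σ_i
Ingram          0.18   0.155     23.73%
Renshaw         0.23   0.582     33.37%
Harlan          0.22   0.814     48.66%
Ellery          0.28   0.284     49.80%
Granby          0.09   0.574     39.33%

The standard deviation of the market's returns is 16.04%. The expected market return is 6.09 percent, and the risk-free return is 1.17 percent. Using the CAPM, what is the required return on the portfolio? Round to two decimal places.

7.25%

β_Ingram = 0.155 × 23.73% / 16.04% = 0.2293
β_Renshaw = 0.582 × 33.37% / 16.04% = 1.2108
β_Harlan = 0.814 × 48.66% / 16.04% = 2.4694
β_Ellery = 0.284 × 49.80% / 16.04% = 0.8817
β_Granby = 0.574 × 39.33% / 16.04% = 1.4074
β_P = Σ w_i β_i = 0.18×0.2293 + 0.23×1.2108 + 0.22×2.4694 + 0.28×0.8817 + 0.09×1.4074 = 1.2366
MRP = 6.09% − 1.17% = 4.92%
E(R_P) = R_f + β_P × MRP = 1.17% + 1.2366 × 4.92% = 7.25%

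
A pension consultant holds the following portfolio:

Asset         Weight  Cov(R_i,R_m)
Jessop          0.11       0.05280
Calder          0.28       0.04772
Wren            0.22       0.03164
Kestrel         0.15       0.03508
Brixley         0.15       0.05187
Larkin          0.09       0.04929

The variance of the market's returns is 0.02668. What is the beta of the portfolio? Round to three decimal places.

β_Jessop = 0.05280 / 0.02668 = 1.9790
β_Calder = 0.04772 / 0.02668 = 1.7886
β_Wren = 0.03164 / 0.02668 = 1.1859
β_Kestrel = 0.03508 / 0.02668 = 1.3148
β_Brixley = 0.05187 / 0.02668 = 1.9442
β_Larkin = 0.04929 / 0.02668 = 1.8475
β_P = Σ w_i β_i = 0.11×1.9790 + 0.28×1.7886 + 0.22×1.1859 + 0.15×1.3148 + 0.15×1.9442 + 0.09×1.8475 = 1.6345

1.635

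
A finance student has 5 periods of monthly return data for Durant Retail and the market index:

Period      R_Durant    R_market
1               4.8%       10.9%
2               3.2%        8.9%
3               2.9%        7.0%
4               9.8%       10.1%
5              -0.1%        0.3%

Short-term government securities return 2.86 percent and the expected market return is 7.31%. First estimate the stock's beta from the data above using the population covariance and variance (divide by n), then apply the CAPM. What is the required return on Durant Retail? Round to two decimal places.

5.74%

Mean R_i = (4.8 + 3.2 + 2.9 + 9.8 − 0.1) / 5 = 4.1200%
Mean R_m = (10.9 + 8.9 + 7.0 + 10.1 + 0.3) / 5 = 7.4400%
Σ(R_i − R̄_i)(R_m − R̄_m) = 46.7860  ⇒  Cov = 46.7860 / 5 = 9.3572
Σ(R_m − R̄_m)² = 72.3520  ⇒  Var(R_m) = 72.3520 / 5 = 14.4704
β = Cov / Var(R_m) = 9.3572 / 14.4704 = 0.6466
MRP = 7.31% − 2.86% = 4.45%
E(R) = R_f + β × MRP = 2.86% + 0.6466 × 4.45% = 5.74%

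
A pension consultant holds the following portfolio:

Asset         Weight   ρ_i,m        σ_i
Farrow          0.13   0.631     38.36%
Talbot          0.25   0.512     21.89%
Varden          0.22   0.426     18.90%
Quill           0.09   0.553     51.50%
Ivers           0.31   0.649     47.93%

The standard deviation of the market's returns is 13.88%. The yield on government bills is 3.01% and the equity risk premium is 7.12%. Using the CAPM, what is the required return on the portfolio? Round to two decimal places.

13.23%

β_Farrow = 0.631 × 38.36% / 13.88% = 1.7439
β_Talbot = 0.512 × 21.89% / 13.88% = 0.8075
β_Varden = 0.426 × 18.90% / 13.88% = 0.5801
β_Quill = 0.553 × 51.50% / 13.88% = 2.0518
β_Ivers = 0.649 × 47.93% / 13.88% = 2.2411
β_P = Σ w_i β_i = 0.13×1.7439 + 0.25×0.8075 + 0.22×0.5801 + 0.09×2.0518 + 0.31×2.2411 = 1.4356
E(R_P) = R_f + β_P × MRP = 3.01% + 1.4356 × 7.12% = 13.23%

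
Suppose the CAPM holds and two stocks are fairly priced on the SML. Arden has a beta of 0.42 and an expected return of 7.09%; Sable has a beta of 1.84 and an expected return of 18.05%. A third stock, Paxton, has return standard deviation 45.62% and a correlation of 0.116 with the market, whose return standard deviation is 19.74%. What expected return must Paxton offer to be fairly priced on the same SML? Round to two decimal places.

5.92%

MRP = (18.05% − 7.09%) / (1.84 − 0.42) = 7.7183%
R_f = 7.09% − 0.42 × 7.7183% = 3.8483%
β_Paxton = ρ·σ_i/σ_m = 0.116 × 45.62 / 19.74 = 0.2681
E(R_Paxton) = R_f + β × MRP = 3.8483% + 0.2681 × 7.7183% = 5.92%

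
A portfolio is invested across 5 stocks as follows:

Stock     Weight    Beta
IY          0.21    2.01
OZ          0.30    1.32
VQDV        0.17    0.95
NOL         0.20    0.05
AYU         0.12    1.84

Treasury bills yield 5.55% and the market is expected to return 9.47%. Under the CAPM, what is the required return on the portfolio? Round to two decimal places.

10.29%

β_P = Σ w_i β_i = 0.21×2.01 + 0.30×1.32 + 0.17×0.95 + 0.20×0.05 + 0.12×1.84 = 1.2104
MRP = 9.47% − 5.55% = 3.92%
E(R_P) = R_f + β_P × MRP = 5.55% + 1.2104 × 3.92% = 10.29%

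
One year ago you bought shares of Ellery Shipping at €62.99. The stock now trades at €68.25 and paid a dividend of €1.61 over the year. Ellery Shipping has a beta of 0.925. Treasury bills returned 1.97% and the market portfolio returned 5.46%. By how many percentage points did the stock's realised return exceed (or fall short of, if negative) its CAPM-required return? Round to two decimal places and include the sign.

+5.71%

Realised HPR = (P1 + D1 − P0) / P0 = (68.25 + 1.61 − 62.99) / 62.99 = 6.87 / 62.99 = 10.9065%
MRP = 5.46% − 1.97% = 3.49%
CAPM required = R_f + β·MRP = 1.97% + 0.925 × 3.49% = 5.19825%
α = realised − required = 10.9065% − 5.19825% = +5.71%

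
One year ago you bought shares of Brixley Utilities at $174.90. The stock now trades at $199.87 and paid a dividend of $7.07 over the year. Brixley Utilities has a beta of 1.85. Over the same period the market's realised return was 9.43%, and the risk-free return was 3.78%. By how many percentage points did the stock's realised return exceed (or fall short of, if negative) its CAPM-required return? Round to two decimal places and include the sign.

Realised HPR = (P1 + D1 − P0) / P0 = (199.87 + 7.07 − 174.90) / 174.90 = 32.04 / 174.90 = 18.3190%
MRP = 9.43% − 3.78% = 5.65%
CAPM required = R_f + β·MRP = 3.78% + 1.85 × 5.65% = 14.2325%
α = realised − required = 18.3190% − 14.2325% = +4.09%

+4.09%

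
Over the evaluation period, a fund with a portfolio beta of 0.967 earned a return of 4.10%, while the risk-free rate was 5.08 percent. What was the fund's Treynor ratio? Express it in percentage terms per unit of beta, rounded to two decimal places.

Treynor = (R_P − R_f) / β_P = (4.10% − 5.08%) / 0.9670 = -0.98% / 0.9670 = -1.01%

-1.01%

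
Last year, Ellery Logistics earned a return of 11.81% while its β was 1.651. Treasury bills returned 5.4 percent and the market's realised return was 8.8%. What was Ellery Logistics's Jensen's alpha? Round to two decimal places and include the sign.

+0.80%

Market excess return = 8.8% − 5.4% = 3.40%
CAPM benchmark = R_f + β(R_m − R_f) = 5.4% + 1.651 × 3.4% = 11.0134%
α = actual − benchmark = 11.81% − 11.0134% = +0.80%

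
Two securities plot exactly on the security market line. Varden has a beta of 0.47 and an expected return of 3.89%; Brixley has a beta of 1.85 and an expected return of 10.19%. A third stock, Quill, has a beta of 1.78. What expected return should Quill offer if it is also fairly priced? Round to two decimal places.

9.87%

MRP (SML slope) = (10.19% − 3.89%) / (1.85 − 0.47) = 6.30% / 1.38 = 4.5652%
R_f (intercept) = 3.89% − 0.47 × 4.5652% = 1.7444%
E(R_Quill) = R_f + β × MRP = 1.7444% + 1.78 × 4.5652% = 9.87%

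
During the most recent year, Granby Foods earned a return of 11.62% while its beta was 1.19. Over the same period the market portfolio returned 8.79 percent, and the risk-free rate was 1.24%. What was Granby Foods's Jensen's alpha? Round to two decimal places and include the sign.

Market excess return = 8.79% − 1.24% = 7.55%
CAPM benchmark = R_f + β(R_m − R_f) = 1.24% + 1.19 × 7.55% = 10.2245%
α = actual − benchmark = 11.62% − 10.2245% = +1.40%

+1.40%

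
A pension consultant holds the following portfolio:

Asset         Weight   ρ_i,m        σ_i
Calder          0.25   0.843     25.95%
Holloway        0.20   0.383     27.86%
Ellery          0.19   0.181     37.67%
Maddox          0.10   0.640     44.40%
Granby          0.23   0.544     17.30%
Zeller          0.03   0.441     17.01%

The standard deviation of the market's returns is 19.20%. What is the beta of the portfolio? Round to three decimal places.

β_Calder = 0.843 × 25.95% / 19.20% = 1.1394
β_Holloway = 0.383 × 27.86% / 19.20% = 0.5557
β_Ellery = 0.181 × 37.67% / 19.20% = 0.3551
β_Maddox = 0.640 × 44.40% / 19.20% = 1.4800
β_Granby = 0.544 × 17.30% / 19.20% = 0.4902
β_Zeller = 0.441 × 17.01% / 19.20% = 0.3907
β_P = Σ w_i β_i = 0.25×1.1394 + 0.20×0.5557 + 0.19×0.3551 + 0.10×1.4800 + 0.23×0.4902 + 0.03×0.3907 = 0.7359

0.736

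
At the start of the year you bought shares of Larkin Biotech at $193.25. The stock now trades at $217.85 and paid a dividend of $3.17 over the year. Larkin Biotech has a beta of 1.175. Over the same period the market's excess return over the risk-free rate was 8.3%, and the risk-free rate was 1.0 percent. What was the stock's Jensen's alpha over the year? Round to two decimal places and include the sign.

Realised HPR = (P1 + D1 − P0) / P0 = (217.85 + 3.17 − 193.25) / 193.25 = 27.77 / 193.25 = 14.3700%
CAPM required = R_f + β·MRP = 1.0% + 1.175 × 8.3% = 10.7525%
α = realised − required = 14.3700% − 10.7525% = +3.62%

+3.62%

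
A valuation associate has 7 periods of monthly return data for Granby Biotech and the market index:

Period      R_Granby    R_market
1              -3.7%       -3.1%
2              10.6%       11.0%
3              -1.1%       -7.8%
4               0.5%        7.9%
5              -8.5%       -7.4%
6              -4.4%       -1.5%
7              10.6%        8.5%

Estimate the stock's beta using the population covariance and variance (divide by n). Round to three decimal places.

0.789

Mean R_i = (-3.7 + 10.6 − 1.1 + 0.5 − 8.5 − 4.4 + 10.6) / 7 = 0.5714%
Mean R_m = (-3.1 + 11.0 − 7.8 + 7.9 − 7.4 − 1.5 + 8.5) / 7 = 1.0857%
Σ(R_i − R̄_i)(R_m − R̄_m) = 295.8571  ⇒  Cov = 295.8571 / 7 = 42.2653
Σ(R_m − R̄_m)² = 374.8686  ⇒  Var(R_m) = 374.8686 / 7 = 53.5527
β = Cov / Var(R_m) = 42.2653 / 53.5527 = 0.7892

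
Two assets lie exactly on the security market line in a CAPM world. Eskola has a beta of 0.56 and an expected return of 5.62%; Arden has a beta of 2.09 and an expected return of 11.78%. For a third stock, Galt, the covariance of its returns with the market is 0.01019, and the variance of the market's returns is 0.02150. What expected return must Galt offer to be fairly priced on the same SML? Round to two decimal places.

MRP = (11.78% − 5.62%) / (2.09 − 0.56) = 4.0261%
R_f = 5.62% − 0.56 × 4.0261% = 3.3654%
β_Galt = Cov / Var(R_m) = 0.01019 / 0.02150 = 0.4740
E(R_Galt) = R_f + β × MRP = 3.3654% + 0.4740 × 4.0261% = 5.27%

5.27%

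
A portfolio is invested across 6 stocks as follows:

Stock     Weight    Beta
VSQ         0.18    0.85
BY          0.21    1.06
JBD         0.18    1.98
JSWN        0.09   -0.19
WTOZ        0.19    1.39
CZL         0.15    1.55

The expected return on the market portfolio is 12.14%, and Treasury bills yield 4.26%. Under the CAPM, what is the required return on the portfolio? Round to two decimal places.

13.81%

β_P = Σ w_i β_i = 0.18×0.85 + 0.21×1.06 + 0.18×1.98 + 0.09×-0.19 + 0.19×1.39 + 0.15×1.55 = 1.2115
MRP = 12.14% − 4.26% = 7.88%
E(R_P) = R_f + β_P × MRP = 4.26% + 1.2115 × 7.88% = 13.81%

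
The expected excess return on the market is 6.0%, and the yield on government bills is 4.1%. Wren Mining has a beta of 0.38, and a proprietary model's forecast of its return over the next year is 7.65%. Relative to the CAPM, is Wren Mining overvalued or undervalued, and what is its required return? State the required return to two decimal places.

Required return = R_f + β·MRP = 4.1% + 0.38 × 6.0% = 6.38%
Forecast 7.65% > required 6.38% → the stock plots above the SML → undervalued.

Undervalued; required return 6.38%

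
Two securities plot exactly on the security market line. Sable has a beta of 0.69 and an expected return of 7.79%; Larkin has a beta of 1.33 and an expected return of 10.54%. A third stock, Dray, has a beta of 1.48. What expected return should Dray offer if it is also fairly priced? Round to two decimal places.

11.18%

MRP (SML slope) = (10.54% − 7.79%) / (1.33 − 0.69) = 2.75% / 0.64 = 4.2969%
R_f (intercept) = 7.79% − 0.69 × 4.2969% = 4.8251%
E(R_Dray) = R_f + β × MRP = 4.8251% + 1.48 × 4.2969% = 11.18%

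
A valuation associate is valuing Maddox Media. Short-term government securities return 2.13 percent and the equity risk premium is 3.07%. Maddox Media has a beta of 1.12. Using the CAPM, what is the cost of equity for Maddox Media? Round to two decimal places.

E(R) = R_f + β × MRP = 2.13% + 1.12 × 3.07% = 5.57%

5.57%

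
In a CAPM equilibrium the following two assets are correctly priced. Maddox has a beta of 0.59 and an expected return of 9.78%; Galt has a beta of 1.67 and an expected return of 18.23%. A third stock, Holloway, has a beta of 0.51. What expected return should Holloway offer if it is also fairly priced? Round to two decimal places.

9.15%

MRP (SML slope) = (18.23% − 9.78%) / (1.67 − 0.59) = 8.45% / 1.08 = 7.8241%
R_f (intercept) = 9.78% − 0.59 × 7.8241% = 5.1638%
E(R_Holloway) = R_f + β × MRP = 5.1638% + 0.51 × 7.8241% = 9.15%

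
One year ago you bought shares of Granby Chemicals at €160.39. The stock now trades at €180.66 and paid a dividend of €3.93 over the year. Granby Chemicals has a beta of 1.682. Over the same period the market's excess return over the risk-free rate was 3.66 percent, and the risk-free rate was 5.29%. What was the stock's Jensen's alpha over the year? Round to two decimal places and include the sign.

Realised HPR = (P1 + D1 − P0) / P0 = (180.66 + 3.93 − 160.39) / 160.39 = 24.20 / 160.39 = 15.0882%
CAPM required = R_f + β·MRP = 5.29% + 1.682 × 3.66% = 11.44612%
α = realised − required = 15.0882% − 11.44612% = +3.64%

+3.64%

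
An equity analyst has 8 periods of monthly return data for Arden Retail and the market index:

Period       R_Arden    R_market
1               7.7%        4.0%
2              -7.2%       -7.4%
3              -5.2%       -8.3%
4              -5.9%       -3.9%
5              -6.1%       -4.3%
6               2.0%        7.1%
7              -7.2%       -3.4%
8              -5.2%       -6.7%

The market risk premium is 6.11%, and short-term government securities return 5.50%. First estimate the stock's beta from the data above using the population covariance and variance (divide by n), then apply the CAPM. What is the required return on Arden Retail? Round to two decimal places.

10.41%

Mean R_i = (7.7 − 7.2 − 5.2 − 5.9 − 6.1 + 2.0 − 7.2 − 5.2) / 8 = -3.3875%
Mean R_m = (4.0 − 7.4 − 8.3 − 3.9 − 4.3 + 7.1 − 3.4 − 6.7) / 8 = -2.8625%
Σ(R_i − R̄_i)(R_m − R̄_m) = 172.4263  ⇒  Cov = 172.4263 / 8 = 21.5533
Σ(R_m − R̄_m)² = 214.6588  ⇒  Var(R_m) = 214.6588 / 8 = 26.8324
β = Cov / Var(R_m) = 21.5533 / 26.8324 = 0.8033
E(R) = R_f + β × MRP = 5.50% + 0.8033 × 6.11% = 10.41%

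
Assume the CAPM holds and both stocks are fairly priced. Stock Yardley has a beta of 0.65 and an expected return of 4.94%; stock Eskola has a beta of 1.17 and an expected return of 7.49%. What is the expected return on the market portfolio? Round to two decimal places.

6.66%

Both satisfy E(R) = R_f + β·MRP, so the slope of the SML is
MRP = (7.49% − 4.94%) / (1.17 − 0.65) = 2.55% / 0.52 = 4.9038%
R_f = E(R_Yardley) − β_Yardley·MRP = 4.94% − 0.65 × 4.9038% = 1.7525%
E(R_m) = R_f + MRP = 1.7525% + 4.9038% = 6.66%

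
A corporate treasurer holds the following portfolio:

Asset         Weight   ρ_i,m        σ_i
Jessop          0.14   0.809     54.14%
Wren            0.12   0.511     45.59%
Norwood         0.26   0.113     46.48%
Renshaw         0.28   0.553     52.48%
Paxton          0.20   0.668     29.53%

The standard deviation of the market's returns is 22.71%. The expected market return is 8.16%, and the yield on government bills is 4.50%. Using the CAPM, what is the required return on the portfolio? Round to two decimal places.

β_Jessop = 0.809 × 54.14% / 22.71% = 1.9286
β_Wren = 0.511 × 45.59% / 22.71% = 1.0258
β_Norwood = 0.113 × 46.48% / 22.71% = 0.2313
β_Renshaw = 0.553 × 52.48% / 22.71% = 1.2779
β_Paxton = 0.668 × 29.53% / 22.71% = 0.8686
β_P = Σ w_i β_i = 0.14×1.9286 + 0.12×1.0258 + 0.26×0.2313 + 0.28×1.2779 + 0.20×0.8686 = 0.9848
MRP = 8.16% − 4.50% = 3.66%
E(R_P) = R_f + β_P × MRP = 4.50% + 0.9848 × 3.66% = 8.10%

8.10%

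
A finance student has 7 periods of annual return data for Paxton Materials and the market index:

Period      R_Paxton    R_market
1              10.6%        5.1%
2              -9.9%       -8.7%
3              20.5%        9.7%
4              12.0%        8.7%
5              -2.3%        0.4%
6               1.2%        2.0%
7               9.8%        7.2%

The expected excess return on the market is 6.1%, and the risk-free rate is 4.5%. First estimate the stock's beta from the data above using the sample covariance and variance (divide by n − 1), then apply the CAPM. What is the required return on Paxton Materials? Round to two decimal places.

Mean R_i = (10.6 − 9.9 + 20.5 + 12.0 − 2.3 + 1.2 + 9.8) / 7 = 5.9857%
Mean R_m = (5.1 − 8.7 + 9.7 + 8.7 + 0.4 + 2.0 + 7.2) / 7 = 3.4857%
Σ(R_i − R̄_i)(R_m − R̄_m) = 369.4286  ⇒  Cov = 369.4286 / 6 = 61.5714
Σ(R_m − R̄_m)² = 242.4286  ⇒  Var(R_m) = 242.4286 / 6 = 40.4048
β = Cov / Var(R_m) = 61.5714 / 40.4048 = 1.5239
E(R) = R_f + β × MRP = 4.5% + 1.5239 × 6.1% = 13.80%

13.80%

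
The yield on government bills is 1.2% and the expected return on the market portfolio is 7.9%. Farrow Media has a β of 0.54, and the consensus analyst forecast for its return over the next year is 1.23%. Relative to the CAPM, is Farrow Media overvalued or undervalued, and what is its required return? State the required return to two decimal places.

MRP = 7.9% − 1.2% = 6.70%
Required return = R_f + β·MRP = 1.2% + 0.54 × 6.7% = 4.82%
Forecast 1.23% < required 4.82% → the stock plots below the SML → overvalued.

Overvalued; required return 4.82%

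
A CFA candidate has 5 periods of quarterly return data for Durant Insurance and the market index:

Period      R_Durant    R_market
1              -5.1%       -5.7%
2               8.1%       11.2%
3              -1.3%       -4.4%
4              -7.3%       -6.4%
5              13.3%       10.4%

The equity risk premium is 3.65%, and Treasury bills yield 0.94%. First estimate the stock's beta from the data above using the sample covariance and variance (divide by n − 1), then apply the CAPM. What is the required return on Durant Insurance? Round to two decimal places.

Mean R_i = (-5.1 + 8.1 − 1.3 − 7.3 + 13.3) / 5 = 1.5400%
Mean R_m = (-5.7 + 11.2 − 4.4 − 6.4 + 10.4) / 5 = 1.0200%
Σ(R_i − R̄_i)(R_m − R̄_m) = 302.6960  ⇒  Cov = 302.6960 / 4 = 75.6740
Σ(R_m − R̄_m)² = 321.2080  ⇒  Var(R_m) = 321.2080 / 4 = 80.3020
β = Cov / Var(R_m) = 75.6740 / 80.3020 = 0.9424
E(R) = R_f + β × MRP = 0.94% + 0.9424 × 3.65% = 4.38%

4.38%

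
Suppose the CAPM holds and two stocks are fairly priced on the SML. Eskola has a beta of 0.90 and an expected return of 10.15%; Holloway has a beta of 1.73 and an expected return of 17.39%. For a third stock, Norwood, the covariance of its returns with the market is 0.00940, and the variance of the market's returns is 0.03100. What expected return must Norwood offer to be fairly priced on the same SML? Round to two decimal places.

MRP = (17.39% − 10.15%) / (1.73 − 0.90) = 8.7229%
R_f = 10.15% − 0.90 × 8.7229% = 2.2994%
β_Norwood = Cov / Var(R_m) = 0.00940 / 0.03100 = 0.3032
E(R_Norwood) = R_f + β × MRP = 2.2994% + 0.3032 × 8.7229% = 4.94%

4.94%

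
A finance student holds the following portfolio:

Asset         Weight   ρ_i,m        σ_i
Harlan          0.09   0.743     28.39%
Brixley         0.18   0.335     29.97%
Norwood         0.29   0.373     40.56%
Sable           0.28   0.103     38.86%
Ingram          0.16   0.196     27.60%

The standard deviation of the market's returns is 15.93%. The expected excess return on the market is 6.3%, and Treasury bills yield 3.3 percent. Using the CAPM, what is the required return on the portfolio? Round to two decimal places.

7.29%

β_Harlan = 0.743 × 28.39% / 15.93% = 1.3242
β_Brixley = 0.335 × 29.97% / 15.93% = 0.6303
β_Norwood = 0.373 × 40.56% / 15.93% = 0.9497
β_Sable = 0.103 × 38.86% / 15.93% = 0.2513
β_Ingram = 0.196 × 27.60% / 15.93% = 0.3396
β_P = Σ w_i β_i = 0.09×1.3242 + 0.18×0.6303 + 0.29×0.9497 + 0.28×0.2513 + 0.16×0.3396 = 0.6327
E(R_P) = R_f + β_P × MRP = 3.3% + 0.6327 × 6.3% = 7.29%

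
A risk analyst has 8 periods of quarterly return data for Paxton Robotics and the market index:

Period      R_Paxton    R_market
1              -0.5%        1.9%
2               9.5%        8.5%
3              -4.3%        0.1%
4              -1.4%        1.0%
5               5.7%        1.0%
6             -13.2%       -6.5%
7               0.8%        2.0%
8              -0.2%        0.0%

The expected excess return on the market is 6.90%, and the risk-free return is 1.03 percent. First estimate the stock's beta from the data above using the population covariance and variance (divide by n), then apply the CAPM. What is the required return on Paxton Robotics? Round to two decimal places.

11.41%

Mean R_i = (-0.5 + 9.5 − 4.3 − 1.4 + 5.7 − 13.2 + 0.8 − 0.2) / 8 = -0.4500%
Mean R_m = (1.9 + 8.5 + 0.1 + 1.0 + 1.0 − 6.5 + 2.0 + 0.0) / 8 = 1.0000%
Σ(R_i − R̄_i)(R_m − R̄_m) = 174.6700  ⇒  Cov = 174.6700 / 8 = 21.8338
Σ(R_m − R̄_m)² = 116.1200  ⇒  Var(R_m) = 116.1200 / 8 = 14.5150
β = Cov / Var(R_m) = 21.8338 / 14.5150 = 1.5042
E(R) = R_f + β × MRP = 1.03% + 1.5042 × 6.90% = 11.41%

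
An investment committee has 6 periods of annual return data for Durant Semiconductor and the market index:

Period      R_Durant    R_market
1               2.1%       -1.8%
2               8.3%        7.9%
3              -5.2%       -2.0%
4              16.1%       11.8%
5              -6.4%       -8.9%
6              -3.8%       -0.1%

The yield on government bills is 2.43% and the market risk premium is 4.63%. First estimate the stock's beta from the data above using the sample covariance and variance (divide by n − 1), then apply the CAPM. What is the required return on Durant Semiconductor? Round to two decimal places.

Mean R_i = (2.1 + 8.3 − 5.2 + 16.1 − 6.4 − 3.8) / 6 = 1.8500%
Mean R_m = (-1.8 + 7.9 − 2.0 + 11.8 − 8.9 − 0.1) / 6 = 1.1500%
Σ(R_i − R̄_i)(R_m − R̄_m) = 306.7450  ⇒  Cov = 306.7450 / 5 = 61.3490
Σ(R_m − R̄_m)² = 280.1750  ⇒  Var(R_m) = 280.1750 / 5 = 56.0350
β = Cov / Var(R_m) = 61.3490 / 56.0350 = 1.0948
E(R) = R_f + β × MRP = 2.43% + 1.0948 × 4.63% = 7.50%

7.50%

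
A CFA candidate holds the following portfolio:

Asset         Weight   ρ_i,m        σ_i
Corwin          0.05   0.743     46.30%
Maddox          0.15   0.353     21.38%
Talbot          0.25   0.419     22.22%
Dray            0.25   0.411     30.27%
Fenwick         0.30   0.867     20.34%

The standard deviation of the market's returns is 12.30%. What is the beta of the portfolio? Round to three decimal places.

β_Corwin = 0.743 × 46.30% / 12.30% = 2.7968
β_Maddox = 0.353 × 21.38% / 12.30% = 0.6136
β_Talbot = 0.419 × 22.22% / 12.30% = 0.7569
β_Dray = 0.411 × 30.27% / 12.30% = 1.0115
β_Fenwick = 0.867 × 20.34% / 12.30% = 1.4337
β_P = Σ w_i β_i = 0.05×2.7968 + 0.15×0.6136 + 0.25×0.7569 + 0.25×1.0115 + 0.30×1.4337 = 1.1041

1.104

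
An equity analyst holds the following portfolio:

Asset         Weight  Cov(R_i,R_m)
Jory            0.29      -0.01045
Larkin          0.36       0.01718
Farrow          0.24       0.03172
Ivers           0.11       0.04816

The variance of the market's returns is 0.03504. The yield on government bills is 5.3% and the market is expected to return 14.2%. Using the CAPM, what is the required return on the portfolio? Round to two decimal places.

9.38%

β_Jory = -0.01045 / 0.03504 = -0.2982
β_Larkin = 0.01718 / 0.03504 = 0.4903
β_Farrow = 0.03172 / 0.03504 = 0.9053
β_Ivers = 0.04816 / 0.03504 = 1.3744
β_P = Σ w_i β_i = 0.29×-0.2982 + 0.36×0.4903 + 0.24×0.9053 + 0.11×1.3744 = 0.4585
MRP = 14.2% − 5.3% = 8.90%
E(R_P) = R_f + β_P × MRP = 5.3% + 0.4585 × 8.9% = 9.38%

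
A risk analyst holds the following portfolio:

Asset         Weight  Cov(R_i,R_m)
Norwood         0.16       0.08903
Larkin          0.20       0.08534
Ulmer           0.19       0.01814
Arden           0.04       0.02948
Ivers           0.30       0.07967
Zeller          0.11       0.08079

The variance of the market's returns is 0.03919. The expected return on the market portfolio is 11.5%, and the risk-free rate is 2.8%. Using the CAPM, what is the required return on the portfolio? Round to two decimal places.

β_Norwood = 0.08903 / 0.03919 = 2.2718
β_Larkin = 0.08534 / 0.03919 = 2.1776
β_Ulmer = 0.01814 / 0.03919 = 0.4629
β_Arden = 0.02948 / 0.03919 = 0.7522
β_Ivers = 0.07967 / 0.03919 = 2.0329
β_Zeller = 0.08079 / 0.03919 = 2.0615
β_P = Σ w_i β_i = 0.16×2.2718 + 0.20×2.1776 + 0.19×0.4629 + 0.04×0.7522 + 0.30×2.0329 + 0.11×2.0615 = 1.7537
MRP = 11.5% − 2.8% = 8.70%
E(R_P) = R_f + β_P × MRP = 2.8% + 1.7537 × 8.7% = 18.06%

18.06%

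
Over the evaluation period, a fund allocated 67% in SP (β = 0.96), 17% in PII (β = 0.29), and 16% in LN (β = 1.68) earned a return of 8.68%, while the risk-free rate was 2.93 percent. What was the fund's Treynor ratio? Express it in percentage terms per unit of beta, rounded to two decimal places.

5.98%

β_P = 0.67×0.96 + 0.17×0.29 + 0.16×1.68 = 0.9613
Treynor = (R_P − R_f) / β_P = (8.68% − 2.93%) / 0.9613 = 5.75% / 0.9613 = 5.98%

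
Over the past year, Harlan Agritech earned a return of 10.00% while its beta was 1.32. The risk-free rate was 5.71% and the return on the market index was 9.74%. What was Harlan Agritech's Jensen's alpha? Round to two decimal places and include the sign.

Market excess return = 9.74% − 5.71% = 4.03%
CAPM benchmark = R_f + β(R_m − R_f) = 5.71% + 1.32 × 4.03% = 11.0296%
α = actual − benchmark = 10.00% − 11.0296% = -1.03%

-1.03%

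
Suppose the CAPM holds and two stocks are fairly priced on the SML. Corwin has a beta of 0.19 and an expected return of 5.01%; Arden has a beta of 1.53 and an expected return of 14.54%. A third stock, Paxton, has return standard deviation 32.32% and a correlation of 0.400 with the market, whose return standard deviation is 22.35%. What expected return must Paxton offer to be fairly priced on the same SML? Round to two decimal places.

MRP = (14.54% − 5.01%) / (1.53 − 0.19) = 7.1119%
R_f = 5.01% − 0.19 × 7.1119% = 3.6587%
β_Paxton = ρ·σ_i/σ_m = 0.400 × 32.32 / 22.35 = 0.5784
E(R_Paxton) = R_f + β × MRP = 3.6587% + 0.5784 × 7.1119% = 7.77%

7.77%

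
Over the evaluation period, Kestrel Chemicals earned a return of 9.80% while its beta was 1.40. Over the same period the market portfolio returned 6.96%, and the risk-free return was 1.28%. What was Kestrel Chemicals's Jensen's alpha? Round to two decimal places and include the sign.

Market excess return = 6.96% − 1.28% = 5.68%
CAPM benchmark = R_f + β(R_m − R_f) = 1.28% + 1.40 × 5.68% = 9.2320%
α = actual − benchmark = 9.80% − 9.2320% = +0.57%

+0.57%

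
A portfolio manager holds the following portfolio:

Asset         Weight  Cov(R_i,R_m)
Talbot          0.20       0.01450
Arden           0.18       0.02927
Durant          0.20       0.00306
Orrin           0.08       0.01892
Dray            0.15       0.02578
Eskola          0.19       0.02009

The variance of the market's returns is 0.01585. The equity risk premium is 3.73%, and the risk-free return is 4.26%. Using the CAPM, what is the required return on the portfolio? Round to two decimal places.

β_Talbot = 0.01450 / 0.01585 = 0.9148
β_Arden = 0.02927 / 0.01585 = 1.8467
β_Durant = 0.00306 / 0.01585 = 0.1931
β_Orrin = 0.01892 / 0.01585 = 1.1937
β_Dray = 0.02578 / 0.01585 = 1.6265
β_Eskola = 0.02009 / 0.01585 = 1.2675
β_P = Σ w_i β_i = 0.20×0.9148 + 0.18×1.8467 + 0.20×0.1931 + 0.08×1.1937 + 0.15×1.6265 + 0.19×1.2675 = 1.1343
E(R_P) = R_f + β_P × MRP = 4.26% + 1.1343 × 3.73% = 8.49%

8.49%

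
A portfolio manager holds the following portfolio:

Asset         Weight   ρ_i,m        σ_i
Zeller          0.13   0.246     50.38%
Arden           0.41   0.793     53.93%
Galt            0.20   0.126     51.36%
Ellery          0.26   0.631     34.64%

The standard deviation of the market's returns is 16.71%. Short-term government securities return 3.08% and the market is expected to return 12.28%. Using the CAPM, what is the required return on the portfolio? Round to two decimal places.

β_Zeller = 0.246 × 50.38% / 16.71% = 0.7417
β_Arden = 0.793 × 53.93% / 16.71% = 2.5593
β_Galt = 0.126 × 51.36% / 16.71% = 0.3873
β_Ellery = 0.631 × 34.64% / 16.71% = 1.3081
β_P = Σ w_i β_i = 0.13×0.7417 + 0.41×2.5593 + 0.20×0.3873 + 0.26×1.3081 = 1.5633
MRP = 12.28% − 3.08% = 9.20%
E(R_P) = R_f + β_P × MRP = 3.08% + 1.5633 × 9.20% = 17.46%

17.46%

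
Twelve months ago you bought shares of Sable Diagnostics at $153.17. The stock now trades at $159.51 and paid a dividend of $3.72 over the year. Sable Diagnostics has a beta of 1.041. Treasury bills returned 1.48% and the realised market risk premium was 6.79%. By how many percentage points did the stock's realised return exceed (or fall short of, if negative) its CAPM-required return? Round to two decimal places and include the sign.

-1.98%

Realised HPR = (P1 + D1 − P0) / P0 = (159.51 + 3.72 − 153.17) / 153.17 = 10.06 / 153.17 = 6.5679%
CAPM required = R_f + β·MRP = 1.48% + 1.041 × 6.79% = 8.54839%
α = realised − required = 6.5679% − 8.54839% = -1.98%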